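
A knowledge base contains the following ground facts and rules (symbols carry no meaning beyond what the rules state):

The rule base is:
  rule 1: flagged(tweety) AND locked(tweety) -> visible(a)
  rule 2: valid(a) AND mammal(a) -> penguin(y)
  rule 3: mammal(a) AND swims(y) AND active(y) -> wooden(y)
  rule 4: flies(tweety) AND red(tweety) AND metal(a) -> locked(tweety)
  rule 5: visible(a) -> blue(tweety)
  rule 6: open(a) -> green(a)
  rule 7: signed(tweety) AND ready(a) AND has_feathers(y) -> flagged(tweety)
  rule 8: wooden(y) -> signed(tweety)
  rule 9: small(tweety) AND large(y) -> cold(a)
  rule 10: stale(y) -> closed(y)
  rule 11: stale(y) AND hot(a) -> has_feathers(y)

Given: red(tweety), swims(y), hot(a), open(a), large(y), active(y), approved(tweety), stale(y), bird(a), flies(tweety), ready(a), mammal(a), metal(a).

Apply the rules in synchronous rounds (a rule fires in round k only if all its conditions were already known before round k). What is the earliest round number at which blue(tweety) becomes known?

5

Round 1: rule 3 [mammal(a) AND swims(y) AND active(y) -> wooden(y)]; rule 4 [flies(tweety) AND red(tweety) AND metal(a) -> locked(tweety)]; rule 6 [open(a) -> green(a)]; rule 10 [stale(y) -> closed(y)]; rule 11 [stale(y) AND hot(a) -> has_feathers(y)]. Adds wooden(y), locked(tweety), green(a), closed(y), has_feathers(y).
Round 2: rule 8 [wooden(y) -> signed(tweety)]. Adds signed(tweety).
Round 3: rule 7 [signed(tweety) AND ready(a) AND has_feathers(y) -> flagged(tweety)]. Adds flagged(tweety).
Round 4: rule 1 [flagged(tweety) AND locked(tweety) -> visible(a)]. Adds visible(a).
Round 5: rule 5 [visible(a) -> blue(tweety)]. Adds blue(tweety).
blue(tweety) first appears in round 5.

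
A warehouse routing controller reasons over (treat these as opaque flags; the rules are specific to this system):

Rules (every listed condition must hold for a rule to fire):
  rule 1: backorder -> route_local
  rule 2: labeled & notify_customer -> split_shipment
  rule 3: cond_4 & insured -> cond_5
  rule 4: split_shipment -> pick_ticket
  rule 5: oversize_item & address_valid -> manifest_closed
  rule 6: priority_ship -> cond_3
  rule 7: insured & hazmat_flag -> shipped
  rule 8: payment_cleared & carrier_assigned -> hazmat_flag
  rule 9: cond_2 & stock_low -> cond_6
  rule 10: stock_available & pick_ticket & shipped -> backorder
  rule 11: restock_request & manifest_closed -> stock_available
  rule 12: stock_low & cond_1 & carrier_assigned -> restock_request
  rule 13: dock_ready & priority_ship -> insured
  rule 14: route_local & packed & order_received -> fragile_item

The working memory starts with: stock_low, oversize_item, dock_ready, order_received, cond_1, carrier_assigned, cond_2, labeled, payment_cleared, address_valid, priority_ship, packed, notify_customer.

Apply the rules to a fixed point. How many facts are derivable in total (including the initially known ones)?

[1] rule 2 [labeled & notify_customer -> split_shipment]; rule 5 [oversize_item & address_valid -> manifest_closed]; rule 6 [priority_ship -> cond_3]; rule 8 [payment_cleared & carrier_assigned -> hazmat_flag]; rule 9 [cond_2 & stock_low -> cond_6]; rule 12 [stock_low & cond_1 & carrier_assigned -> restock_request]; rule 13 [dock_ready & priority_ship -> insured]. ⇒ new: split_shipment, manifest_closed, cond_3, hazmat_flag, cond_6, restock_request, insured.
[2] rule 4 [split_shipment -> pick_ticket]; rule 7 [insured & hazmat_flag -> shipped]; rule 11 [restock_request & manifest_closed -> stock_available]. ⇒ new: pick_ticket, shipped, stock_available.
[3] rule 10 [stock_available & pick_ticket & shipped -> backorder]. ⇒ new: backorder.
[4] rule 1 [backorder -> route_local]. ⇒ new: route_local.
[5] rule 14 [route_local & packed & order_received -> fragile_item]. ⇒ new: fragile_item.
Closure: {address_valid, backorder, carrier_assigned, cond_1, cond_2, cond_3, cond_6, dock_ready, fragile_item, hazmat_flag, insured, labeled, manifest_closed, notify_customer, order_received, oversize_item, packed, payment_cleared, pick_ticket, priority_ship, restock_request, route_local, shipped, split_shipment, stock_available, stock_low} — 26 facts.

26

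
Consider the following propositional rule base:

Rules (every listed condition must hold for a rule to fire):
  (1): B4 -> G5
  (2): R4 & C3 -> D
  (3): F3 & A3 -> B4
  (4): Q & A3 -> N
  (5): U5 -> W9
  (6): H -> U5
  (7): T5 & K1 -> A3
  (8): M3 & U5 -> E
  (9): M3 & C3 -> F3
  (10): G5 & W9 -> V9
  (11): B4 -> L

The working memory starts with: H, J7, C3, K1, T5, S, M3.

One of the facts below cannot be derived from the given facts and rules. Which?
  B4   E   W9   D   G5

Round 1 — (6), (7), (9), derive U5, A3, F3.
Round 2 — (3), (5), (8), derive B4, W9, E.
Round 3 — (1), (11), derive G5, L.
Round 4 — (10), derive V9.
Derived: G5 (round 3), B4 (round 2), W9 (round 2), E (round 2). D never appears in any round.

D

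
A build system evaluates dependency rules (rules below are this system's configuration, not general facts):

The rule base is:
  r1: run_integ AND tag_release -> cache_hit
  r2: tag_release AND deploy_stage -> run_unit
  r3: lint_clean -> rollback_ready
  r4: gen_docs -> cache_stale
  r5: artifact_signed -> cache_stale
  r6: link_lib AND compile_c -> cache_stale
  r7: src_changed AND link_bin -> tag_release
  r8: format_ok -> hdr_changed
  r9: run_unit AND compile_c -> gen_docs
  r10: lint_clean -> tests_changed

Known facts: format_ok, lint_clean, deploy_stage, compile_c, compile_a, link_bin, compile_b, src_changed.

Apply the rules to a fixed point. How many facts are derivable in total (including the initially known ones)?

Round 1: r3 [lint_clean -> rollback_ready]; r7 [src_changed AND link_bin -> tag_release]; r8 [format_ok -> hdr_changed]; r10 [lint_clean -> tests_changed]. New: rollback_ready, tag_release, hdr_changed, tests_changed.
Round 2: r2 [tag_release AND deploy_stage -> run_unit]. New: run_unit.
Round 3: r9 [run_unit AND compile_c -> gen_docs]. New: gen_docs.
Round 4: r4 [gen_docs -> cache_stale]. New: cache_stale.
Closure: {cache_stale, compile_a, compile_b, compile_c, deploy_stage, format_ok, gen_docs, hdr_changed, link_bin, lint_clean, rollback_ready, run_unit, src_changed, tag_release, tests_changed} — 15 facts.

15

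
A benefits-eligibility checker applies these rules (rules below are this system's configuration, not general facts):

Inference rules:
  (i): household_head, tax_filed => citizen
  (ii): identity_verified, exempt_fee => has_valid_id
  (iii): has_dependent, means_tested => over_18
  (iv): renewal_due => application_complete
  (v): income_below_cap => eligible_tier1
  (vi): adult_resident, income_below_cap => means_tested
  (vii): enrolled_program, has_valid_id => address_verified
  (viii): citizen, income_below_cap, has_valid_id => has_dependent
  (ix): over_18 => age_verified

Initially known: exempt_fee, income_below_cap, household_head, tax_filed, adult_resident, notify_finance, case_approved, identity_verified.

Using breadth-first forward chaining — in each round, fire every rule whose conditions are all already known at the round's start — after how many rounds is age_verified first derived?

4

Round 1 — (i), (ii), (v), (vi), derive citizen, has_valid_id, eligible_tier1, means_tested.
Round 2 — (viii), derive has_dependent.
Round 3 — (iii), derive over_18.
Round 4 — (ix), derive age_verified.
age_verified first appears in round 4.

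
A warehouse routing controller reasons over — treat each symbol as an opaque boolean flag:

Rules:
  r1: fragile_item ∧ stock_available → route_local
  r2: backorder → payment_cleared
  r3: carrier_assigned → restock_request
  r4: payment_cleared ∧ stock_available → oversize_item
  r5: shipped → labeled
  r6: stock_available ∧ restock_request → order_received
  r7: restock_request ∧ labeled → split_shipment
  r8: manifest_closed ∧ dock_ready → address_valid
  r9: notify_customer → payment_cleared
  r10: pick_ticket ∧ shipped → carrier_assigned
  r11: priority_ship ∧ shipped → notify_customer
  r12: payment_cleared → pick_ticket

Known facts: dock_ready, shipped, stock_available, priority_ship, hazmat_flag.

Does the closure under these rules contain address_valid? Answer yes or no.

no

Round 1: r5 [shipped → labeled]; r11 [priority_ship ∧ shipped → notify_customer]. New: labeled, notify_customer.
Round 2: r9 [notify_customer → payment_cleared]. New: payment_cleared.
Round 3: r4 [payment_cleared ∧ stock_available → oversize_item]; r12 [payment_cleared → pick_ticket]. New: oversize_item, pick_ticket.
Round 4: r10 [pick_ticket ∧ shipped → carrier_assigned]. New: carrier_assigned.
Round 5: r3 [carrier_assigned → restock_request]. New: restock_request.
Round 6: r6 [stock_available ∧ restock_request → order_received]; r7 [restock_request ∧ labeled → split_shipment]. New: order_received, split_shipment.
Fixed point reached. address_valid is concluded only by r8; r8 needs manifest_closed (never derived).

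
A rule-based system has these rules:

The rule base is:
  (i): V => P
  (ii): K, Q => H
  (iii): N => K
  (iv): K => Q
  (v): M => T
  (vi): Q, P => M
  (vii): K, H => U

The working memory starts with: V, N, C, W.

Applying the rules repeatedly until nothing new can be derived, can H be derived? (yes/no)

Round 1: (i) [V => P]; (iii) [N => K]. Adds P, K.
Round 2: (iv) [K => Q]. Adds Q.
Round 3: (ii) [K, Q => H]; (vi) [Q, P => M]. Adds H, M.
Round 4: (v) [M => T]; (vii) [K, H => U]. Adds T, U.
H appears in round 3, so it is derivable.

yes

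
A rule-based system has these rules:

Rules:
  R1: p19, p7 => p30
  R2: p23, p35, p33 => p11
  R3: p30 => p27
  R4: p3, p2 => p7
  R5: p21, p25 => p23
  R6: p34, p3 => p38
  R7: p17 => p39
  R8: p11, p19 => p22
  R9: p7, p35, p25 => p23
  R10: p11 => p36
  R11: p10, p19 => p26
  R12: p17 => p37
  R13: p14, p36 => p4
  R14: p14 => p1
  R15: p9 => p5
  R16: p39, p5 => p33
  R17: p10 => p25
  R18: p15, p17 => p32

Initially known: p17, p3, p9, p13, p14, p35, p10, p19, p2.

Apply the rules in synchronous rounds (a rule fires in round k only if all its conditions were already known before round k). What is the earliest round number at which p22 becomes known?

Round 1: R4 [p3, p2 => p7]; R7 [p17 => p39]; R11 [p10, p19 => p26]; R12 [p17 => p37]; R14 [p14 => p1]; R15 [p9 => p5]; R17 [p10 => p25]. New: p7, p39, p26, p37, p1, p5, p25.
Round 2: R1 [p19, p7 => p30]; R9 [p7, p35, p25 => p23]; R16 [p39, p5 => p33]. New: p30, p23, p33.
Round 3: R2 [p23, p35, p33 => p11]; R3 [p30 => p27]. New: p11, p27.
Round 4: R8 [p11, p19 => p22]; R10 [p11 => p36]. New: p22, p36.
p22 first appears in round 4.

4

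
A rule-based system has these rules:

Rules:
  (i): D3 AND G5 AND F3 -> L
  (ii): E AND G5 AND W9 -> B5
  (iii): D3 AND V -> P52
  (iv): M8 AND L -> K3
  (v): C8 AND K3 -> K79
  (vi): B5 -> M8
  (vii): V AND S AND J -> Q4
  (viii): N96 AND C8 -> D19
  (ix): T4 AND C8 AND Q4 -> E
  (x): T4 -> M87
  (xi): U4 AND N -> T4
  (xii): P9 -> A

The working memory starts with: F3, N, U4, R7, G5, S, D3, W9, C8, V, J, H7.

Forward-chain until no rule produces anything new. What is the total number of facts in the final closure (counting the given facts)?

Round 1 fires (i), (iii), (vii), (xi), giving L, P52, Q4, T4.
Round 2 fires (ix), (x), giving E, M87.
Round 3 fires (ii), giving B5.
Round 4 fires (vi), giving M8.
Round 5 fires (iv), giving K3.
Round 6 fires (v), giving K79.
Closure: {B5, C8, D3, E, F3, G5, H7, J, K3, K79, L, M8, M87, N, P52, Q4, R7, S, T4, U4, V, W9} — 22 facts.

22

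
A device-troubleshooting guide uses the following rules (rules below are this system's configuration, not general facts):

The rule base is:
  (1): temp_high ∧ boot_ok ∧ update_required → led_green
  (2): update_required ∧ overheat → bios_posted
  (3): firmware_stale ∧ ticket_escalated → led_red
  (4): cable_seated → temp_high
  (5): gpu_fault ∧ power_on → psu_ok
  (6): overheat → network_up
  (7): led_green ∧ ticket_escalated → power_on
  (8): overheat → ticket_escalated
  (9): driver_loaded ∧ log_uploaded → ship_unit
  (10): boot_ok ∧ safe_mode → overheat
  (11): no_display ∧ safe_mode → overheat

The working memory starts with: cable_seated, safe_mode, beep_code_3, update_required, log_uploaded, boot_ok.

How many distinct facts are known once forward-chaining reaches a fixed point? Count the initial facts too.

Round 1 fires (4), (10), giving temp_high, overheat.
Round 2 fires (1), (2), (6), (8), giving led_green, bios_posted, network_up, ticket_escalated.
Round 3 fires (7), giving power_on.
Closure: {beep_code_3, bios_posted, boot_ok, cable_seated, led_green, log_uploaded, network_up, overheat, power_on, safe_mode, temp_high, ticket_escalated, update_required} — 13 facts.

13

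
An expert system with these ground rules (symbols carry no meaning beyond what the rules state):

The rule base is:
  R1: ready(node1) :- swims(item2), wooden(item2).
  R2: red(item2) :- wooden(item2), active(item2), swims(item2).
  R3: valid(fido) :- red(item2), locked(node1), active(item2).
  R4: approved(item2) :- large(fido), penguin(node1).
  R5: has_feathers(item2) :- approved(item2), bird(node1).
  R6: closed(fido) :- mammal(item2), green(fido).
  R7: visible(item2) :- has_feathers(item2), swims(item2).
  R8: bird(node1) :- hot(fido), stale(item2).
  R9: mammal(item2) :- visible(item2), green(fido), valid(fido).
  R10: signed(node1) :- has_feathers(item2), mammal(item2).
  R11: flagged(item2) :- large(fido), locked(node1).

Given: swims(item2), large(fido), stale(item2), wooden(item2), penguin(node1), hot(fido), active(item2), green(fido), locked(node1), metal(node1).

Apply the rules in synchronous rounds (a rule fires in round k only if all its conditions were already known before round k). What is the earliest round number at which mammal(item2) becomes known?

Round 1: R1 [ready(node1) :- swims(item2), wooden(item2).]; R2 [red(item2) :- wooden(item2), active(item2), swims(item2).]; R4 [approved(item2) :- large(fido), penguin(node1).]; R8 [bird(node1) :- hot(fido), stale(item2).]; R11 [flagged(item2) :- large(fido), locked(node1).]. Adds ready(node1), red(item2), approved(item2), bird(node1), flagged(item2).
Round 2: R3 [valid(fido) :- red(item2), locked(node1), active(item2).]; R5 [has_feathers(item2) :- approved(item2), bird(node1).]. Adds valid(fido), has_feathers(item2).
Round 3: R7 [visible(item2) :- has_feathers(item2), swims(item2).]. Adds visible(item2).
Round 4: R9 [mammal(item2) :- visible(item2), green(fido), valid(fido).]. Adds mammal(item2).
mammal(item2) first appears in round 4.

4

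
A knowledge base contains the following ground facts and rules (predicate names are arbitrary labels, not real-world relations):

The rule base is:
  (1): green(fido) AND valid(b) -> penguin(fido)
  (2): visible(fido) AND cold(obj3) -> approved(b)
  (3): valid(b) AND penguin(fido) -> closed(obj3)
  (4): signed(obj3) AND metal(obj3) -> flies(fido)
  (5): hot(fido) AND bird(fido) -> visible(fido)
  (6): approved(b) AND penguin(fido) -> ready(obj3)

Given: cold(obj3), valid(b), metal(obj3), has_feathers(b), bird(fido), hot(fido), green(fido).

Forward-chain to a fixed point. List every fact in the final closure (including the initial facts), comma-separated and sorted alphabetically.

Round 1 — (1), (5), derive penguin(fido), visible(fido).
Round 2 — (2), (3), derive approved(b), closed(obj3).
Round 3 — (6), derive ready(obj3).

approved(b), bird(fido), closed(obj3), cold(obj3), green(fido), has_feathers(b), hot(fido), metal(obj3), penguin(fido), ready(obj3), valid(b), visible(fido)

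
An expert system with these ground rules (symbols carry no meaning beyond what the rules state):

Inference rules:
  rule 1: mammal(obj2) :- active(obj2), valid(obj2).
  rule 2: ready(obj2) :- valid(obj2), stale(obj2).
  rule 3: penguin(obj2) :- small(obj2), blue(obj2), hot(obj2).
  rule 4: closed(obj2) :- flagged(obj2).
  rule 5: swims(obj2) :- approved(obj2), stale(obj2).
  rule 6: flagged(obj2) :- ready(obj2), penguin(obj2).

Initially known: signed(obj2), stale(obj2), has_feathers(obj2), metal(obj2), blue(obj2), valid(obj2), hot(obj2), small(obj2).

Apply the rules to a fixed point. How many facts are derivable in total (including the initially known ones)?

Round 1 — rule 2, rule 3, derive ready(obj2), penguin(obj2).
Round 2 — rule 6, derive flagged(obj2).
Round 3 — rule 4, derive closed(obj2).
Closure: {blue(obj2), closed(obj2), flagged(obj2), has_feathers(obj2), hot(obj2), metal(obj2), penguin(obj2), ready(obj2), signed(obj2), small(obj2), stale(obj2), valid(obj2)} — 12 facts.

12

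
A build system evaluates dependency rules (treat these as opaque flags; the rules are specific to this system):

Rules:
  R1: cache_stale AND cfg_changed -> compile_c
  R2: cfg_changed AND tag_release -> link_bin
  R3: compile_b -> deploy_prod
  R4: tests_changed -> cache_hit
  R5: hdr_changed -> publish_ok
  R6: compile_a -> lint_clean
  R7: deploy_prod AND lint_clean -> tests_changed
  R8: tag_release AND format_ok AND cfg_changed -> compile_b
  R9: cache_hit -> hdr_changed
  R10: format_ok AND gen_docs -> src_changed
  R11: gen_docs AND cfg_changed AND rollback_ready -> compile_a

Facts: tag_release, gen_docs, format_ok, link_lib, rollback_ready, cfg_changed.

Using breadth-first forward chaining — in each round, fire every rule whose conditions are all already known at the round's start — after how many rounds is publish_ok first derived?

Round 1: R2 [cfg_changed AND tag_release -> link_bin]; R8 [tag_release AND format_ok AND cfg_changed -> compile_b]; R10 [format_ok AND gen_docs -> src_changed]; R11 [gen_docs AND cfg_changed AND rollback_ready -> compile_a]. Adds link_bin, compile_b, src_changed, compile_a.
Round 2: R3 [compile_b -> deploy_prod]; R6 [compile_a -> lint_clean]. Adds deploy_prod, lint_clean.
Round 3: R7 [deploy_prod AND lint_clean -> tests_changed]. Adds tests_changed.
Round 4: R4 [tests_changed -> cache_hit]. Adds cache_hit.
Round 5: R9 [cache_hit -> hdr_changed]. Adds hdr_changed.
Round 6: R5 [hdr_changed -> publish_ok]. Adds publish_ok.
publish_ok first appears in round 6.

6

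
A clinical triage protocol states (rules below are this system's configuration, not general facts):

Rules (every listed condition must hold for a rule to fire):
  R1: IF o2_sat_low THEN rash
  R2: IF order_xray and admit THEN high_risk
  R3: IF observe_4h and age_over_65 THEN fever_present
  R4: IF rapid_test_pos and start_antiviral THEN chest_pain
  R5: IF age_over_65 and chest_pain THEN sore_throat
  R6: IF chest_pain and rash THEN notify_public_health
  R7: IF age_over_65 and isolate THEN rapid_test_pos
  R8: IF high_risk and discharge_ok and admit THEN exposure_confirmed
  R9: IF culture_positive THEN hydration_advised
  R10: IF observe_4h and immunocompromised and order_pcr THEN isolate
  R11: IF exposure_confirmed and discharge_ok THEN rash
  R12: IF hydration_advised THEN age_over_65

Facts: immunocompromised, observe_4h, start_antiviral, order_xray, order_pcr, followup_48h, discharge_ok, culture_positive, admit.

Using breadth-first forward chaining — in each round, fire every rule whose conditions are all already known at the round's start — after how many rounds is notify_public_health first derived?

5

Round 1 fires R2, R9, R10, giving high_risk, hydration_advised, isolate.
Round 2 fires R8, R12, giving exposure_confirmed, age_over_65.
Round 3 fires R3, R7, R11, giving fever_present, rapid_test_pos, rash.
Round 4 fires R4, giving chest_pain.
Round 5 fires R5, R6, giving sore_throat, notify_public_health.
notify_public_health first appears in round 5.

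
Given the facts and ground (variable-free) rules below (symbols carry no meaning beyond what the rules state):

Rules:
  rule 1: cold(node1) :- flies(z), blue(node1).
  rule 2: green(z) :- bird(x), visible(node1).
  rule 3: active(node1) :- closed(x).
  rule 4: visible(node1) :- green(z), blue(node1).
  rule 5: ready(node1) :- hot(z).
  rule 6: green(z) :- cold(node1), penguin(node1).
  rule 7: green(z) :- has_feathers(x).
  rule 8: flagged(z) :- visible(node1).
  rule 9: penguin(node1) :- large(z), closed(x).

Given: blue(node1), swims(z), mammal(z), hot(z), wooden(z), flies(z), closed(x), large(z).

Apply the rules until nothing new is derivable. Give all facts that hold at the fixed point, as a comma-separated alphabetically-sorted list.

active(node1), blue(node1), closed(x), cold(node1), flagged(z), flies(z), green(z), hot(z), large(z), mammal(z), penguin(node1), ready(node1), swims(z), visible(node1), wooden(z)

Round 1 fires rule 1, rule 3, rule 5, rule 9, giving cold(node1), active(node1), ready(node1), penguin(node1).
Round 2 fires rule 6, giving green(z).
Round 3 fires rule 4, giving visible(node1).
Round 4 fires rule 8, giving flagged(z).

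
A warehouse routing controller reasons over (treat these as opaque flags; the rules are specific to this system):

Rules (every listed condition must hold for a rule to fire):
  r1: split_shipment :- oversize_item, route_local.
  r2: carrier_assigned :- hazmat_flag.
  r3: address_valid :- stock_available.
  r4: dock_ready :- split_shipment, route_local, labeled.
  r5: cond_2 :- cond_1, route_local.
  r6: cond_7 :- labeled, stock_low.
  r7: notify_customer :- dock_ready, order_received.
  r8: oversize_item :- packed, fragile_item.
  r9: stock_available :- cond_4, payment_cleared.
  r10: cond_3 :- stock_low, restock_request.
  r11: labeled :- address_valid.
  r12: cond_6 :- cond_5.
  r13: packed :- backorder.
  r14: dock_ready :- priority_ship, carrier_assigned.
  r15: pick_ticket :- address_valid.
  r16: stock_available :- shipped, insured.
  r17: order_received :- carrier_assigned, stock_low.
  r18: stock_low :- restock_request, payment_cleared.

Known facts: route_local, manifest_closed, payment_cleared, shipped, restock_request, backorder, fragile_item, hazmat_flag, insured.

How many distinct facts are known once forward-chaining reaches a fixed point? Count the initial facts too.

Round 1: r2 [carrier_assigned :- hazmat_flag.]; r13 [packed :- backorder.]; r16 [stock_available :- shipped, insured.]; r18 [stock_low :- restock_request, payment_cleared.]. New: carrier_assigned, packed, stock_available, stock_low.
Round 2: r3 [address_valid :- stock_available.]; r8 [oversize_item :- packed, fragile_item.]; r10 [cond_3 :- stock_low, restock_request.]; r17 [order_received :- carrier_assigned, stock_low.]. New: address_valid, oversize_item, cond_3, order_received.
Round 3: r1 [split_shipment :- oversize_item, route_local.]; r11 [labeled :- address_valid.]; r15 [pick_ticket :- address_valid.]. New: split_shipment, labeled, pick_ticket.
Round 4: r4 [dock_ready :- split_shipment, route_local, labeled.]; r6 [cond_7 :- labeled, stock_low.]. New: dock_ready, cond_7.
Round 5: r7 [notify_customer :- dock_ready, order_received.]. New: notify_customer.
Closure: {address_valid, backorder, carrier_assigned, cond_3, cond_7, dock_ready, fragile_item, hazmat_flag, insured, labeled, manifest_closed, notify_customer, order_received, oversize_item, packed, payment_cleared, pick_ticket, restock_request, route_local, shipped, split_shipment, stock_available, stock_low} — 23 facts.

23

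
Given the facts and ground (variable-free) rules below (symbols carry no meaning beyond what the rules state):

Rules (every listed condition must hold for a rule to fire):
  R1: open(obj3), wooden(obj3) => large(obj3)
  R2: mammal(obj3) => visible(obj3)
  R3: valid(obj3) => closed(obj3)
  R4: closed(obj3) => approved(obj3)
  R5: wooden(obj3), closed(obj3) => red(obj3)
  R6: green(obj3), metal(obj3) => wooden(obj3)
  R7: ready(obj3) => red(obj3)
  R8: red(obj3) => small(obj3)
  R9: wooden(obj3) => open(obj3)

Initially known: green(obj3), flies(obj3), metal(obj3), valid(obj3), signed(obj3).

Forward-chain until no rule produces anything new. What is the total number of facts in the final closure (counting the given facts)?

12

Round 1: R3 [valid(obj3) => closed(obj3)]; R6 [green(obj3), metal(obj3) => wooden(obj3)]. Adds closed(obj3), wooden(obj3).
Round 2: R4 [closed(obj3) => approved(obj3)]; R5 [wooden(obj3), closed(obj3) => red(obj3)]; R9 [wooden(obj3) => open(obj3)]. Adds approved(obj3), red(obj3), open(obj3).
Round 3: R1 [open(obj3), wooden(obj3) => large(obj3)]; R8 [red(obj3) => small(obj3)]. Adds large(obj3), small(obj3).
Closure: {approved(obj3), closed(obj3), flies(obj3), green(obj3), large(obj3), metal(obj3), open(obj3), red(obj3), signed(obj3), small(obj3), valid(obj3), wooden(obj3)} — 12 facts.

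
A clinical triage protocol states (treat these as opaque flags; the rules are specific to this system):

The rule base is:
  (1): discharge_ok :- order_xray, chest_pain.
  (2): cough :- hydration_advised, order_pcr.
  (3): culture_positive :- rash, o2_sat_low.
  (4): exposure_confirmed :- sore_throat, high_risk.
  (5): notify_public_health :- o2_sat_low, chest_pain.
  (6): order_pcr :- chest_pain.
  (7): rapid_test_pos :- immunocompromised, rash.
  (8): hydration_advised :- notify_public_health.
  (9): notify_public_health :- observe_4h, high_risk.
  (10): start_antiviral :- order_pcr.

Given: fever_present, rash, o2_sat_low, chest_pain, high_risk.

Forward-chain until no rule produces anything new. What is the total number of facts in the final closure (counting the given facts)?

11

Round 1: (3) [culture_positive :- rash, o2_sat_low.]; (5) [notify_public_health :- o2_sat_low, chest_pain.]; (6) [order_pcr :- chest_pain.]. Adds culture_positive, notify_public_health, order_pcr.
Round 2: (8) [hydration_advised :- notify_public_health.]; (10) [start_antiviral :- order_pcr.]. Adds hydration_advised, start_antiviral.
Round 3: (2) [cough :- hydration_advised, order_pcr.]. Adds cough.
Closure: {chest_pain, cough, culture_positive, fever_present, high_risk, hydration_advised, notify_public_health, o2_sat_low, order_pcr, rash, start_antiviral} — 11 facts.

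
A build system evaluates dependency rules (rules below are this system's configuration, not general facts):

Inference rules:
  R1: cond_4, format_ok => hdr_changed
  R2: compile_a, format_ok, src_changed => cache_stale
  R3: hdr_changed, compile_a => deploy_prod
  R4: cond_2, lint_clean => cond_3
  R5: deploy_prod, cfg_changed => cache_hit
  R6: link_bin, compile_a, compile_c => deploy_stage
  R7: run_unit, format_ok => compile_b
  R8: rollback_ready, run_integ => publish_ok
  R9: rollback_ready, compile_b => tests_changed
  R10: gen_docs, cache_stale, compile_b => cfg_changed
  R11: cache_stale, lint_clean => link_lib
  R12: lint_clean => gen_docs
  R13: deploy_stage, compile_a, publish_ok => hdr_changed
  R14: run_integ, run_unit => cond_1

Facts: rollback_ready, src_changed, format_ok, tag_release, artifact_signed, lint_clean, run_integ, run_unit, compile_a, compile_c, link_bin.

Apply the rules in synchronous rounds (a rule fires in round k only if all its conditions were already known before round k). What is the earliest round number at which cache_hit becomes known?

[1] R2 [compile_a, format_ok, src_changed => cache_stale]; R6 [link_bin, compile_a, compile_c => deploy_stage]; R7 [run_unit, format_ok => compile_b]; R8 [rollback_ready, run_integ => publish_ok]; R12 [lint_clean => gen_docs]; R14 [run_integ, run_unit => cond_1]. ⇒ new: cache_stale, deploy_stage, compile_b, publish_ok, gen_docs, cond_1.
[2] R9 [rollback_ready, compile_b => tests_changed]; R10 [gen_docs, cache_stale, compile_b => cfg_changed]; R11 [cache_stale, lint_clean => link_lib]; R13 [deploy_stage, compile_a, publish_ok => hdr_changed]. ⇒ new: tests_changed, cfg_changed, link_lib, hdr_changed.
[3] R3 [hdr_changed, compile_a => deploy_prod]. ⇒ new: deploy_prod.
[4] R5 [deploy_prod, cfg_changed => cache_hit]. ⇒ new: cache_hit.
cache_hit first appears in round 4.

4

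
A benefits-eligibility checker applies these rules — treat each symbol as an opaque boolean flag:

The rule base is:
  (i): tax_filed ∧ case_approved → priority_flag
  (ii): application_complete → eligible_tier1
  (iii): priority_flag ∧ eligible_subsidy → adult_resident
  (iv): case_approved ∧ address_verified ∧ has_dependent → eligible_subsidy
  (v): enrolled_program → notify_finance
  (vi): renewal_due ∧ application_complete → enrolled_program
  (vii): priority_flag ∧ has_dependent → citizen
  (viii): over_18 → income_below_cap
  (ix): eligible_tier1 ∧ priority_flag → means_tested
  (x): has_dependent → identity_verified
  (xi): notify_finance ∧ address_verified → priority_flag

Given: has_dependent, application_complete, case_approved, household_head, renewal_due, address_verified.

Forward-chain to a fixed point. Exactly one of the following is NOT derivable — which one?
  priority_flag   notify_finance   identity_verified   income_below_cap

income_below_cap

[1] (ii) [application_complete → eligible_tier1]; (iv) [case_approved ∧ address_verified ∧ has_dependent → eligible_subsidy]; (vi) [renewal_due ∧ application_complete → enrolled_program]; (x) [has_dependent → identity_verified]. ⇒ new: eligible_tier1, eligible_subsidy, enrolled_program, identity_verified.
[2] (v) [enrolled_program → notify_finance]. ⇒ new: notify_finance.
[3] (xi) [notify_finance ∧ address_verified → priority_flag]. ⇒ new: priority_flag.
[4] (iii) [priority_flag ∧ eligible_subsidy → adult_resident]; (vii) [priority_flag ∧ has_dependent → citizen]; (ix) [eligible_tier1 ∧ priority_flag → means_tested]. ⇒ new: adult_resident, citizen, means_tested.
Derived: priority_flag (round 3), identity_verified (round 1), notify_finance (round 2). income_below_cap never appears in any round.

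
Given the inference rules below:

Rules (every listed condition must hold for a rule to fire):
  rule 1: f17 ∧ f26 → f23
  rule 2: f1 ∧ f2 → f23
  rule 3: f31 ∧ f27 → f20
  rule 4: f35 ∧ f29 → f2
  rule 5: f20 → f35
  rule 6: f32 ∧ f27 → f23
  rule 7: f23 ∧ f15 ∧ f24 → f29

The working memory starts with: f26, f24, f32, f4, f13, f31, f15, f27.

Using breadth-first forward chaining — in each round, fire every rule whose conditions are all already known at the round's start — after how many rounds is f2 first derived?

3

Round 1 — rule 3, rule 6, derive f20, f23.
Round 2 — rule 5, rule 7, derive f35, f29.
Round 3 — rule 4, derive f2.
f2 first appears in round 3.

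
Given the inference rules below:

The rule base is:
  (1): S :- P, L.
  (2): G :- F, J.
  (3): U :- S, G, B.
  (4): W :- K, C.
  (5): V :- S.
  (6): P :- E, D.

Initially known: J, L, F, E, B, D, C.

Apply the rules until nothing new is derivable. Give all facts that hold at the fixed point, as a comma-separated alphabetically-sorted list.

B, C, D, E, F, G, J, L, P, S, U, V

Round 1: (2) [G :- F, J.]; (6) [P :- E, D.]. New: G, P.
Round 2: (1) [S :- P, L.]. New: S.
Round 3: (3) [U :- S, G, B.]; (5) [V :- S.]. New: U, V.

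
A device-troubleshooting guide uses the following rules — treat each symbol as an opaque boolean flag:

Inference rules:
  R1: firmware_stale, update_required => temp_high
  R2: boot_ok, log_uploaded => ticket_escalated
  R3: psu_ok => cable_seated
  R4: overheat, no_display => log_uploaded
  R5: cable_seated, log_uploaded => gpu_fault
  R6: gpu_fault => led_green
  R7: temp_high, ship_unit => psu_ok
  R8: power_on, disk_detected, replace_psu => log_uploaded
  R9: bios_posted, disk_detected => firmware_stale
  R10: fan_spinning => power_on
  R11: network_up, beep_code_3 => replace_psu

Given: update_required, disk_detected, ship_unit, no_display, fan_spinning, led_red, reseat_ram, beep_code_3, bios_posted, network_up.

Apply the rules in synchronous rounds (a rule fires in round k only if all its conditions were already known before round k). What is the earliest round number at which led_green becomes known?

Round 1: R9 [bios_posted, disk_detected => firmware_stale]; R10 [fan_spinning => power_on]; R11 [network_up, beep_code_3 => replace_psu]. Adds firmware_stale, power_on, replace_psu.
Round 2: R1 [firmware_stale, update_required => temp_high]; R8 [power_on, disk_detected, replace_psu => log_uploaded]. Adds temp_high, log_uploaded.
Round 3: R7 [temp_high, ship_unit => psu_ok]. Adds psu_ok.
Round 4: R3 [psu_ok => cable_seated]. Adds cable_seated.
Round 5: R5 [cable_seated, log_uploaded => gpu_fault]. Adds gpu_fault.
Round 6: R6 [gpu_fault => led_green]. Adds led_green.
led_green first appears in round 6.

6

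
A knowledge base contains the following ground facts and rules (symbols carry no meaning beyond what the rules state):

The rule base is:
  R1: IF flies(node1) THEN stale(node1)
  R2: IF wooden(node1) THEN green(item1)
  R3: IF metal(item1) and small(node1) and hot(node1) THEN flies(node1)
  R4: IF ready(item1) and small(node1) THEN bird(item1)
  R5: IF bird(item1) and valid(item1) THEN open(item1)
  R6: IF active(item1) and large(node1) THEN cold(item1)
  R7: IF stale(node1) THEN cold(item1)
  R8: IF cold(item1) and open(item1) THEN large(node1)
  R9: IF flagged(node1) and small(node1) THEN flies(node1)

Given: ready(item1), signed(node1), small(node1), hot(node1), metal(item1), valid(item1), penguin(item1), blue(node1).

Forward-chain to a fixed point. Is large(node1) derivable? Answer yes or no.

Round 1 — R3, R4, derive flies(node1), bird(item1).
Round 2 — R1, R5, derive stale(node1), open(item1).
Round 3 — R7, derive cold(item1).
Round 4 — R8, derive large(node1).
large(node1) appears in round 4, so it is derivable.

yes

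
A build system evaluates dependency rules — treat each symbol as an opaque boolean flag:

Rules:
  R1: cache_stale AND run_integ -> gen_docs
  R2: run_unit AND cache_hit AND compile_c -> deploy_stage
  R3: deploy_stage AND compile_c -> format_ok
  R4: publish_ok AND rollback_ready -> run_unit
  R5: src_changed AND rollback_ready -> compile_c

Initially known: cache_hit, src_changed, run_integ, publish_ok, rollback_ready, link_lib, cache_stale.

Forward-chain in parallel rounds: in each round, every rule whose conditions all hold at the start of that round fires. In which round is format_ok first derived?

3

Round 1: R1 [cache_stale AND run_integ -> gen_docs]; R4 [publish_ok AND rollback_ready -> run_unit]; R5 [src_changed AND rollback_ready -> compile_c]. Adds gen_docs, run_unit, compile_c.
Round 2: R2 [run_unit AND cache_hit AND compile_c -> deploy_stage]. Adds deploy_stage.
Round 3: R3 [deploy_stage AND compile_c -> format_ok]. Adds format_ok.
format_ok first appears in round 3.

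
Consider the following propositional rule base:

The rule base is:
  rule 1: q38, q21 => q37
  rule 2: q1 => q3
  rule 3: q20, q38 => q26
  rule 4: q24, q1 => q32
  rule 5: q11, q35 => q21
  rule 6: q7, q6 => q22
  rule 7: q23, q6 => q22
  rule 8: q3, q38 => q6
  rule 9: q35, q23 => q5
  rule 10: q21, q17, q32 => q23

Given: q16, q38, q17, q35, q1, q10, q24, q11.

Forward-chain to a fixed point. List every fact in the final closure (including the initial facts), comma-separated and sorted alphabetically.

Round 1 — rule 2, rule 4, rule 5, derive q3, q32, q21.
Round 2 — rule 1, rule 8, rule 10, derive q37, q6, q23.
Round 3 — rule 7, rule 9, derive q22, q5.

q1, q10, q11, q16, q17, q21, q22, q23, q24, q3, q32, q35, q37, q38, q5, q6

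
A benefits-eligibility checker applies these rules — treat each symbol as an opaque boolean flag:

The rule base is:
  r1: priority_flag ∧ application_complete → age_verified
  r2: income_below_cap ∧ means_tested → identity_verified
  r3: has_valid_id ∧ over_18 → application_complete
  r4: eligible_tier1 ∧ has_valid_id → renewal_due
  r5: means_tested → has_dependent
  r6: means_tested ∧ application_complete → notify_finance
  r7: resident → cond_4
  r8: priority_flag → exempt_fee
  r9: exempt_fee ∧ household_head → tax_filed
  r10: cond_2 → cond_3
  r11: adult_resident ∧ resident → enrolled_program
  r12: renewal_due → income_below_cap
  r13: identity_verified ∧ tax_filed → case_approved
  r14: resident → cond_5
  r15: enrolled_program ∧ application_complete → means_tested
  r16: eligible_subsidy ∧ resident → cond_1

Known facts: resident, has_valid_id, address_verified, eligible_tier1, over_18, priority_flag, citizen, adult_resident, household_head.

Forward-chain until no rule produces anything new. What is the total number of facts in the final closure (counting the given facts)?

23

[1] r3 [has_valid_id ∧ over_18 → application_complete]; r4 [eligible_tier1 ∧ has_valid_id → renewal_due]; r7 [resident → cond_4]; r8 [priority_flag → exempt_fee]; r11 [adult_resident ∧ resident → enrolled_program]; r14 [resident → cond_5]. ⇒ new: application_complete, renewal_due, cond_4, exempt_fee, enrolled_program, cond_5.
[2] r1 [priority_flag ∧ application_complete → age_verified]; r9 [exempt_fee ∧ household_head → tax_filed]; r12 [renewal_due → income_below_cap]; r15 [enrolled_program ∧ application_complete → means_tested]. ⇒ new: age_verified, tax_filed, income_below_cap, means_tested.
[3] r2 [income_below_cap ∧ means_tested → identity_verified]; r5 [means_tested → has_dependent]; r6 [means_tested ∧ application_complete → notify_finance]. ⇒ new: identity_verified, has_dependent, notify_finance.
[4] r13 [identity_verified ∧ tax_filed → case_approved]. ⇒ new: case_approved.
Closure: {address_verified, adult_resident, age_verified, application_complete, case_approved, citizen, cond_4, cond_5, eligible_tier1, enrolled_program, exempt_fee, has_dependent, has_valid_id, household_head, identity_verified, income_below_cap, means_tested, notify_finance, over_18, priority_flag, renewal_due, resident, tax_filed} — 23 facts.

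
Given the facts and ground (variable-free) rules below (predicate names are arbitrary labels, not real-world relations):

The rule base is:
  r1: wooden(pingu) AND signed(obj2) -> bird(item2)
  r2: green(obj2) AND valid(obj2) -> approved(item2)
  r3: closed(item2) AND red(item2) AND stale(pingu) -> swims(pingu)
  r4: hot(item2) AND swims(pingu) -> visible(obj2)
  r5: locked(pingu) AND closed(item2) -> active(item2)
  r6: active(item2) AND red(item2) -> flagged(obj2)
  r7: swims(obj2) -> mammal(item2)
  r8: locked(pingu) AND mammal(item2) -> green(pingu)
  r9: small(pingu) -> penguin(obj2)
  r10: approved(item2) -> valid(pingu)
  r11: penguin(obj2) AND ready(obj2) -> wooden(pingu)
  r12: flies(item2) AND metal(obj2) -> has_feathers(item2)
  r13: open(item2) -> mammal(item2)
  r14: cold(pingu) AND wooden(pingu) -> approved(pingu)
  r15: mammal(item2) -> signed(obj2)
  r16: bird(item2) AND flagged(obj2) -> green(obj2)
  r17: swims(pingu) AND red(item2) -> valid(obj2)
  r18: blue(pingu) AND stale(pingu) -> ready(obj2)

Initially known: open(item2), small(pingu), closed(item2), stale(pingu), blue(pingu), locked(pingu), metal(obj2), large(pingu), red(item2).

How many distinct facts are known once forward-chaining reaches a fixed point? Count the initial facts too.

Round 1 — r3, r5, r9, r13, r18, derive swims(pingu), active(item2), penguin(obj2), mammal(item2), ready(obj2).
Round 2 — r6, r8, r11, r15, r17, derive flagged(obj2), green(pingu), wooden(pingu), signed(obj2), valid(obj2).
Round 3 — r1, derive bird(item2).
Round 4 — r16, derive green(obj2).
Round 5 — r2, derive approved(item2).
Round 6 — r10, derive valid(pingu).
Closure: {active(item2), approved(item2), bird(item2), blue(pingu), closed(item2), flagged(obj2), green(obj2), green(pingu), large(pingu), locked(pingu), mammal(item2), metal(obj2), open(item2), penguin(obj2), ready(obj2), red(item2), signed(obj2), small(pingu), stale(pingu), swims(pingu), valid(obj2), valid(pingu), wooden(pingu)} — 23 facts.

23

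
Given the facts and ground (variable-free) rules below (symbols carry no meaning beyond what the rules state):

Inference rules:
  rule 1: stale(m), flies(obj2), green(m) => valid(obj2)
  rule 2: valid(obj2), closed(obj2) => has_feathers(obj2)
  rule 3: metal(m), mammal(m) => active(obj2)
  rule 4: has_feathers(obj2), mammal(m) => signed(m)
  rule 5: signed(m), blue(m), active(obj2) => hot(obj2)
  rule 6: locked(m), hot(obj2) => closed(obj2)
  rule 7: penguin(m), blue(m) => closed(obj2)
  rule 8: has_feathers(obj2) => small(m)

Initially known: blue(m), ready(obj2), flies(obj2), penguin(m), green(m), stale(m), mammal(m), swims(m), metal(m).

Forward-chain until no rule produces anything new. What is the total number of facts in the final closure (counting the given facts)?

16

[1] rule 1 [stale(m), flies(obj2), green(m) => valid(obj2)]; rule 3 [metal(m), mammal(m) => active(obj2)]; rule 7 [penguin(m), blue(m) => closed(obj2)]. ⇒ new: valid(obj2), active(obj2), closed(obj2).
[2] rule 2 [valid(obj2), closed(obj2) => has_feathers(obj2)]. ⇒ new: has_feathers(obj2).
[3] rule 4 [has_feathers(obj2), mammal(m) => signed(m)]; rule 8 [has_feathers(obj2) => small(m)]. ⇒ new: signed(m), small(m).
[4] rule 5 [signed(m), blue(m), active(obj2) => hot(obj2)]. ⇒ new: hot(obj2).
Closure: {active(obj2), blue(m), closed(obj2), flies(obj2), green(m), has_feathers(obj2), hot(obj2), mammal(m), metal(m), penguin(m), ready(obj2), signed(m), small(m), stale(m), swims(m), valid(obj2)} — 16 facts.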